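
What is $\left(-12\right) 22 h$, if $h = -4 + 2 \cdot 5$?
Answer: $-1584$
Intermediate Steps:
$h = 6$ ($h = -4 + 10 = 6$)
$\left(-12\right) 22 h = \left(-12\right) 22 \cdot 6 = \left(-264\right) 6 = -1584$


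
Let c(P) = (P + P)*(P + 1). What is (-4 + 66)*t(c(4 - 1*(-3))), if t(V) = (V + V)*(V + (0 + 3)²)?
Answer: 1680448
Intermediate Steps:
c(P) = 2*P*(1 + P) (c(P) = (2*P)*(1 + P) = 2*P*(1 + P))
t(V) = 2*V*(9 + V) (t(V) = (2*V)*(V + 3²) = (2*V)*(V + 9) = (2*V)*(9 + V) = 2*V*(9 + V))
(-4 + 66)*t(c(4 - 1*(-3))) = (-4 + 66)*(2*(2*(4 - 1*(-3))*(1 + (4 - 1*(-3))))*(9 + 2*(4 - 1*(-3))*(1 + (4 - 1*(-3))))) = 62*(2*(2*(4 + 3)*(1 + (4 + 3)))*(9 + 2*(4 + 3)*(1 + (4 + 3)))) = 62*(2*(2*7*(1 + 7))*(9 + 2*7*(1 + 7))) = 62*(2*(2*7*8)*(9 + 2*7*8)) = 62*(2*112*(9 + 112)) = 62*(2*112*121) = 62*27104 = 1680448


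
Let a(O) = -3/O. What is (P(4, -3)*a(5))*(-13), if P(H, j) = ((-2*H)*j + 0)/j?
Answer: -312/5 ≈ -62.400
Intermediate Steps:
P(H, j) = -2*H (P(H, j) = (-2*H*j + 0)/j = (-2*H*j)/j = -2*H)
(P(4, -3)*a(5))*(-13) = ((-2*4)*(-3/5))*(-13) = -(-24)/5*(-13) = -8*(-⅗)*(-13) = (24/5)*(-13) = -312/5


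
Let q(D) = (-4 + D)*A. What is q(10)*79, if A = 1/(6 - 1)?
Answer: 474/5 ≈ 94.800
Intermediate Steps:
A = ⅕ (A = 1/5 = ⅕ ≈ 0.20000)
q(D) = -⅘ + D/5 (q(D) = (-4 + D)*(⅕) = -⅘ + D/5)
q(10)*79 = (-⅘ + (⅕)*10)*79 = (-⅘ + 2)*79 = (6/5)*79 = 474/5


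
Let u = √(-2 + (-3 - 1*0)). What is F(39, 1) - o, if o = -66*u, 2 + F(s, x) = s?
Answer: 37 + 66*I*√5 ≈ 37.0 + 147.58*I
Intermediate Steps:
F(s, x) = -2 + s
u = I*√5 (u = √(-2 + (-3 + 0)) = √(-2 - 3) = √(-5) = I*√5 ≈ 2.2361*I)
o = -66*I*√5 ≈ -147.58*I
F(39, 1) - o = (-2 + 39) - (-66)*I*√5 = 37 + 66*I*√5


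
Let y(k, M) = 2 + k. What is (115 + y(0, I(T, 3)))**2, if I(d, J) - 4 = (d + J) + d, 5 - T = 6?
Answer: 13689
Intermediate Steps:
T = -1 (T = 5 - 1*6 = 5 - 6 = -1)
I(d, J) = 4 + J + 2*d (I(d, J) = 4 + ((d + J) + d) = 4 + ((J + d) + d) = 4 + (J + 2*d) = 4 + J + 2*d)
(115 + y(0, I(T, 3)))**2 = (115 + (2 + 0))**2 = (115 + 2)**2 = 117**2 = 13689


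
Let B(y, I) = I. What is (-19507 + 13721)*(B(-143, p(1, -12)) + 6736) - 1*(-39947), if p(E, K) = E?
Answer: -38940335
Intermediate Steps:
(-19507 + 13721)*(B(-143, p(1, -12)) + 6736) - 1*(-39947) = (-19507 + 13721)*(1 + 6736) - 1*(-39947) = -5786*6737 + 39947 = -38980282 + 39947 = -38940335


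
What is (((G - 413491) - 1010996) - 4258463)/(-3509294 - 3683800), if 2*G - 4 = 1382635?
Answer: 9983261/14386188 ≈ 0.69395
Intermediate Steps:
G = 1382639/2 (G = 2 + (1/2)*1382635 = 2 + 1382635/2 = 1382639/2 ≈ 6.9132e+5)
(((G - 413491) - 1010996) - 4258463)/(-3509294 - 3683800) = (((1382639/2 - 413491) - 1010996) - 4258463)/(-3509294 - 3683800) = ((555657/2 - 1010996) - 4258463)/(-7193094) = (-1466335/2 - 4258463)*(-1/7193094) = -9983261/2*(-1/7193094) = 9983261/14386188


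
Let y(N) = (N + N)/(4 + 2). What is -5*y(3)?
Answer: -5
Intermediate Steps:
y(N) = N/3 (y(N) = (2*N)/6 = (2*N)*(⅙) = N/3)
-5*y(3) = -5*3/3 = -5*1 = -5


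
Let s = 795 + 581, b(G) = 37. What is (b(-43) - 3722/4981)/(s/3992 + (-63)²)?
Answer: 90106925/9865881643 ≈ 0.0091332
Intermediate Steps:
s = 1376
(b(-43) - 3722/4981)/(s/3992 + (-63)²) = (37 - 3722/4981)/(1376/3992 + (-63)²) = (37 - 3722*1/4981)/(1376*(1/3992) + 3969) = (37 - 3722/4981)/(172/499 + 3969) = 180575/(4981*(1980703/499)) = (180575/4981)*(499/1980703) = 90106925/9865881643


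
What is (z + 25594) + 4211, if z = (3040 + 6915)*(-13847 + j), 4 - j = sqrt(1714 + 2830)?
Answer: -137777260 - 79640*sqrt(71) ≈ -1.3845e+8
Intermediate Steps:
j = 4 - 8*sqrt(71) (j = 4 - sqrt(1714 + 2830) = 4 - sqrt(4544) = 4 - 8*sqrt(71) ≈ -63.409)
z = -137807065 - 79640*sqrt(71) (z = (3040 + 6915)*(-13847 + (4 - 8*sqrt(71))) = 9955*(-13843 - 8*sqrt(71)) = -137807065 - 79640*sqrt(71) ≈ -1.3848e+8)
(z + 25594) + 4211 = ((-137807065 - 79640*sqrt(71)) + 25594) + 4211 = (-137781471 - 79640*sqrt(71)) + 4211 = -137777260 - 79640*sqrt(71)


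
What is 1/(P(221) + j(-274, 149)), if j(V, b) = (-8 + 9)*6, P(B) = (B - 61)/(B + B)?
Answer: 221/1406 ≈ 0.15718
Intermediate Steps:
P(B) = (-61 + B)/(2*B) (P(B) = (-61 + B)/((2*B)) = (-61 + B)*(1/(2*B)) = (-61 + B)/(2*B))
j(V, b) = 6 (j(V, b) = 1*6 = 6)
1/(P(221) + j(-274, 149)) = 1/((½)*(-61 + 221)/221 + 6) = 1/((½)*(1/221)*160 + 6) = 1/(80/221 + 6) = 1/(1406/221) = 221/1406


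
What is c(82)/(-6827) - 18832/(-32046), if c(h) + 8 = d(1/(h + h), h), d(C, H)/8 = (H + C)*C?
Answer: 216335014865/367765888602 ≈ 0.58824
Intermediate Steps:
d(C, H) = 8*C*(C + H) (d(C, H) = 8*((H + C)*C) = 8*((C + H)*C) = 8*(C*(C + H)) = 8*C*(C + H))
c(h) = -8 + 4*(h + 1/(2*h))/h (c(h) = -8 + 8*(1/(h + h) + h)/(h + h) = -8 + 8*(1/(2*h) + h)/((2*h)) = -8 + 8*(1/(2*h))*(1/(2*h) + h) = -8 + 8*(1/(2*h))*(h + 1/(2*h)) = -8 + 4*(h + 1/(2*h))/h)
c(82)/(-6827) - 18832/(-32046) = (-4 + 2/82²)/(-6827) - 18832/(-32046) = (-4 + 2*(1/6724))*(-1/6827) - 18832*(-1/32046) = (-4 + 1/3362)*(-1/6827) + 9416/16023 = -13447/3362*(-1/6827) + 9416/16023 = 13447/22952374 + 9416/16023 = 216335014865/367765888602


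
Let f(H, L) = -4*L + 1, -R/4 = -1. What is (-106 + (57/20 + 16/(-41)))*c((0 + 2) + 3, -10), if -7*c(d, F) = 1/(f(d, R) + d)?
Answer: -12129/8200 ≈ -1.4791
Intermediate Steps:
R = 4 (R = -4*(-1) = 4)
f(H, L) = 1 - 4*L
c(d, F) = -1/(7*(-15 + d)) (c(d, F) = -1/(7*((1 - 4*4) + d)) = -1/(7*((1 - 16) + d)) = -1/(7*(-15 + d)))
(-106 + (57/20 + 16/(-41)))*c((0 + 2) + 3, -10) = (-106 + (57/20 + 16/(-41)))*(-1/(-105 + 7*((0 + 2) + 3))) = (-106 + (57*(1/20) + 16*(-1/41)))*(-1/(-105 + 7*(2 + 3))) = (-106 + (57/20 - 16/41))*(-1/(-105 + 7*5)) = (-106 + 2017/820)*(-1/(-105 + 35)) = -(-84903)/(820*(-70)) = -(-84903)*(-1)/(820*70) = -84903/820*1/70 = -12129/8200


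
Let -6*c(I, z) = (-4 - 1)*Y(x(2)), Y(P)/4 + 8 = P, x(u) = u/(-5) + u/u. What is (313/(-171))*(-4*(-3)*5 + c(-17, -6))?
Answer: -33178/513 ≈ -64.674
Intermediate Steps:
x(u) = 1 - u/5 (x(u) = u*(-1/5) + 1 = -u/5 + 1 = 1 - u/5)
Y(P) = -32 + 4*P
c(I, z) = -74/3 (c(I, z) = -(-4 - 1)*(-32 + 4*(1 - 1/5*2))/6 = -(-5)*(-32 + 4*(1 - 2/5))/6 = -(-5)*(-32 + 4*(3/5))/6 = -(-5)*(-32 + 12/5)/6 = -(-5)*(-148)/(6*5) = -1/6*148 = -74/3)
(313/(-171))*(-4*(-3)*5 + c(-17, -6)) = (313/(-171))*(-4*(-3)*5 - 74/3) = (313*(-1/171))*(12*5 - 74/3) = -313*(60 - 74/3)/171 = -313/171*106/3 = -33178/513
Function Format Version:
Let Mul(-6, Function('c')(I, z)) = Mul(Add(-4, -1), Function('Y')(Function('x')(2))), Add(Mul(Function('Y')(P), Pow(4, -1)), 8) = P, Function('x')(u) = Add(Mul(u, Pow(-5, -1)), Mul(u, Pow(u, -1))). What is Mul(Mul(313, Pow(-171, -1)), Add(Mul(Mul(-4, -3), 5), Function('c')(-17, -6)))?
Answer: Rational(-33178, 513) ≈ -64.674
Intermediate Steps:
Function('x')(u) = Add(1, Mul(Rational(-1, 5), u)) (Function('x')(u) = Add(Mul(u, Rational(-1, 5)), 1) = Add(Mul(Rational(-1, 5), u), 1) = Add(1, Mul(Rational(-1, 5), u)))
Function('Y')(P) = Add(-32, Mul(4, P))
Function('c')(I, z) = Rational(-74, 3) (Function('c')(I, z) = Mul(Rational(-1, 6), Mul(Add(-4, -1), Add(-32, Mul(4, Add(1, Mul(Rational(-1, 5), 2)))))) = Mul(Rational(-1, 6), Mul(-5, Add(-32, Mul(4, Add(1, Rational(-2, 5)))))) = Mul(Rational(-1, 6), Mul(-5, Add(-32, Mul(4, Rational(3, 5))))) = Mul(Rational(-1, 6), Mul(-5, Add(-32, Rational(12, 5)))) = Mul(Rational(-1, 6), Mul(-5, Rational(-148, 5))) = Mul(Rational(-1, 6), 148) = Rational(-74, 3))
Mul(Mul(313, Pow(-171, -1)), Add(Mul(Mul(-4, -3), 5), Function('c')(-17, -6))) = Mul(Mul(313, Pow(-171, -1)), Add(Mul(Mul(-4, -3), 5), Rational(-74, 3))) = Mul(Mul(313, Rational(-1, 171)), Add(Mul(12, 5), Rational(-74, 3))) = Mul(Rational(-313, 171), Add(60, Rational(-74, 3))) = Mul(Rational(-313, 171), Rational(106, 3)) = Rational(-33178, 513)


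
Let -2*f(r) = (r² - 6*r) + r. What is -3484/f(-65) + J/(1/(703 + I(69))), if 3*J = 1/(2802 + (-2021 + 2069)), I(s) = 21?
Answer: 48362/29925 ≈ 1.6161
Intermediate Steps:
J = 1/8550 (J = 1/(3*(2802 + (-2021 + 2069))) = 1/(3*(2802 + 48)) = (⅓)/2850 = (⅓)*(1/2850) = 1/8550 ≈ 0.00011696)
f(r) = -r²/2 + 5*r/2 (f(r) = -((r² - 6*r) + r)/2 = -(r² - 5*r)/2 = -r²/2 + 5*r/2)
-3484/f(-65) + J/(1/(703 + I(69))) = -3484*(-2/(65*(5 - 1*(-65)))) + 1/(8550*(1/(703 + 21))) = -3484*(-2/(65*(5 + 65))) + 1/(8550*(1/724)) = -3484/((½)*(-65)*70) + 1/(8550*(1/724)) = -3484/(-2275) + (1/8550)*724 = -3484*(-1/2275) + 362/4275 = 268/175 + 362/4275 = 48362/29925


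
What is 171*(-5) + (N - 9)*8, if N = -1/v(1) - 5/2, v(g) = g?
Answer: -955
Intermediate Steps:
N = -7/2 (N = -1/1 - 5/2 = -1*1 - 5*½ = -1 - 5/2 = -7/2 ≈ -3.5000)
171*(-5) + (N - 9)*8 = 171*(-5) + (-7/2 - 9)*8 = -855 - 25/2*8 = -855 - 100 = -955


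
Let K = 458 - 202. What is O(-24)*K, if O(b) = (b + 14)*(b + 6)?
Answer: 46080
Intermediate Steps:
K = 256
O(b) = (6 + b)*(14 + b) (O(b) = (14 + b)*(6 + b) = (6 + b)*(14 + b))
O(-24)*K = (84 + (-24)² + 20*(-24))*256 = (84 + 576 - 480)*256 = 180*256 = 46080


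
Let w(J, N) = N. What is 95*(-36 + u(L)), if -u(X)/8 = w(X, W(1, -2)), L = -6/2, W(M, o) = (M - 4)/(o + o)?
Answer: -3990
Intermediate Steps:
W(M, o) = (-4 + M)/(2*o) (W(M, o) = (-4 + M)/((2*o)) = (-4 + M)*(1/(2*o)) = (-4 + M)/(2*o))
L = -3 (L = -6*1/2 = -3)
u(X) = -6 (u(X) = -4*(-4 + 1)/(-2) = -4*(-1)*(-3)/2 = -8*3/4 = -6)
95*(-36 + u(L)) = 95*(-36 - 6) = 95*(-42) = -3990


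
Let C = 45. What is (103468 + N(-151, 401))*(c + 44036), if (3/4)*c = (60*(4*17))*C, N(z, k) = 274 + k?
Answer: 30080247548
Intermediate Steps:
c = 244800 (c = 4*((60*(4*17))*45)/3 = 4*((60*68)*45)/3 = 4*(4080*45)/3 = (4/3)*183600 = 244800)
(103468 + N(-151, 401))*(c + 44036) = (103468 + (274 + 401))*(244800 + 44036) = (103468 + 675)*288836 = 104143*288836 = 30080247548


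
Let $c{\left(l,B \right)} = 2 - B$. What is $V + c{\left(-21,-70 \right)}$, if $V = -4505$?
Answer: $-4433$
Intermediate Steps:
$V + c{\left(-21,-70 \right)} = -4505 + \left(2 - -70\right) = -4505 + \left(2 + 70\right) = -4505 + 72 = -4433$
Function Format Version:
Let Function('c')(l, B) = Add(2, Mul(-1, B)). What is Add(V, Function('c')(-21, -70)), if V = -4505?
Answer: -4433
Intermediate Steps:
Add(V, Function('c')(-21, -70)) = Add(-4505, Add(2, Mul(-1, -70))) = Add(-4505, Add(2, 70)) = Add(-4505, 72) = -4433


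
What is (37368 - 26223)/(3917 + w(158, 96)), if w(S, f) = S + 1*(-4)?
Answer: 3715/1357 ≈ 2.7377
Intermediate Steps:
w(S, f) = -4 + S (w(S, f) = S - 4 = -4 + S)
(37368 - 26223)/(3917 + w(158, 96)) = (37368 - 26223)/(3917 + (-4 + 158)) = 11145/(3917 + 154) = 11145/4071 = 11145*(1/4071) = 3715/1357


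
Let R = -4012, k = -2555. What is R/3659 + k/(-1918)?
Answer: 236247/1002566 ≈ 0.23564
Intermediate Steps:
R/3659 + k/(-1918) = -4012/3659 - 2555/(-1918) = -4012*1/3659 - 2555*(-1/1918) = -4012/3659 + 365/274 = 236247/1002566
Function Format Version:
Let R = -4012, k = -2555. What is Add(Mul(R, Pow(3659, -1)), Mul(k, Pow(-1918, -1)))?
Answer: Rational(236247, 1002566) ≈ 0.23564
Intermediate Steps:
Add(Mul(R, Pow(3659, -1)), Mul(k, Pow(-1918, -1))) = Add(Mul(-4012, Pow(3659, -1)), Mul(-2555, Pow(-1918, -1))) = Add(Mul(-4012, Rational(1, 3659)), Mul(-2555, Rational(-1, 1918))) = Add(Rational(-4012, 3659), Rational(365, 274)) = Rational(236247, 1002566)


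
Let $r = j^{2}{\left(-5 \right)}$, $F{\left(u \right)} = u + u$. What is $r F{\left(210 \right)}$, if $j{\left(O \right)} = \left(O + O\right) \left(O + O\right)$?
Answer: $4200000$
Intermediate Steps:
$j{\left(O \right)} = 4 O^{2}$ ($j{\left(O \right)} = 2 O 2 O = 4 O^{2}$)
$F{\left(u \right)} = 2 u$
$r = 10000$ ($r = \left(4 \left(-5\right)^{2}\right)^{2} = \left(4 \cdot 25\right)^{2} = 100^{2} = 10000$)
$r F{\left(210 \right)} = 10000 \cdot 2 \cdot 210 = 10000 \cdot 420 = 4200000$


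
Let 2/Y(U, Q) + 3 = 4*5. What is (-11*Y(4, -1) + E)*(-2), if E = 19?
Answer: -602/17 ≈ -35.412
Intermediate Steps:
Y(U, Q) = 2/17 (Y(U, Q) = 2/(-3 + 4*5) = 2/(-3 + 20) = 2/17)
(-11*Y(4, -1) + E)*(-2) = (-11*2/17 + 19)*(-2) = (-22/17 + 19)*(-2) = (301/17)*(-2) = -602/17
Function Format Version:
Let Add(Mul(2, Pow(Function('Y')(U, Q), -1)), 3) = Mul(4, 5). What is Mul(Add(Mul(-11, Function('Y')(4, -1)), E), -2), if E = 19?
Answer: Rational(-602, 17) ≈ -35.412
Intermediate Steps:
Function('Y')(U, Q) = Rational(2, 17) (Function('Y')(U, Q) = Mul(2, Pow(Add(-3, Mul(4, 5)), -1)) = Mul(2, Pow(Add(-3, 20), -1)) = Mul(2, Pow(17, -1)) = Mul(2, Rational(1, 17)) = Rational(2, 17))
Mul(Add(Mul(-11, Function('Y')(4, -1)), E), -2) = Mul(Add(Mul(-11, Rational(2, 17)), 19), -2) = Mul(Add(Rational(-22, 17), 19), -2) = Mul(Rational(301, 17), -2) = Rational(-602, 17)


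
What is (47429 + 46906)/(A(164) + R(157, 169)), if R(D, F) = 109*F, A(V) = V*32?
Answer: 94335/23669 ≈ 3.9856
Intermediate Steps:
A(V) = 32*V
(47429 + 46906)/(A(164) + R(157, 169)) = (47429 + 46906)/(32*164 + 109*169) = 94335/(5248 + 18421) = 94335/23669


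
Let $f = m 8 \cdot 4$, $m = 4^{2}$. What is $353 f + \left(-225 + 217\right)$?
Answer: $180728$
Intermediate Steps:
$m = 16$
$f = 512$ ($f = 16 \cdot 8 \cdot 4 = 128 \cdot 4 = 512$)
$353 f + \left(-225 + 217\right) = 353 \cdot 512 + \left(-225 + 217\right) = 180736 - 8 = 180728$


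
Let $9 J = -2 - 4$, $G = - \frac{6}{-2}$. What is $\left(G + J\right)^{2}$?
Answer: $\frac{49}{9} \approx 5.4444$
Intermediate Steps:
$G = 3$ ($G = \left(-6\right) \left(- \frac{1}{2}\right) = 3$)
$J = - \frac{2}{3}$ ($J = \frac{-2 - 4}{9} = \frac{1}{9} \left(-6\right) = - \frac{2}{3} \approx -0.66667$)
$\left(G + J\right)^{2} = \left(3 - \frac{2}{3}\right)^{2} = \left(\frac{7}{3}\right)^{2} = \frac{49}{9}$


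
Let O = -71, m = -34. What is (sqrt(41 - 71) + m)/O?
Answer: 34/71 - I*sqrt(30)/71 ≈ 0.47887 - 0.077144*I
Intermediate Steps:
(sqrt(41 - 71) + m)/O = (sqrt(41 - 71) - 34)/(-71) = -(sqrt(-30) - 34)/71 = -(I*sqrt(30) - 34)/71 = -(-34 + I*sqrt(30))/71 = 34/71 - I*sqrt(30)/71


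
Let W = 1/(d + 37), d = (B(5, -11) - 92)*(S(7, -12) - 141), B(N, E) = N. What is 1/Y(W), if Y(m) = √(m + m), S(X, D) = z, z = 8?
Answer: 2*√1451 ≈ 76.184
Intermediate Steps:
S(X, D) = 8
d = 11571 (d = (5 - 92)*(8 - 141) = -87*(-133) = 11571)
W = 1/11608 (W = 1/(11571 + 37) = 1/11608 ≈ 8.6147e-5)
Y(m) = √2*√m (Y(m) = √(2*m) = √2*√m)
1/Y(W) = 1/(√2*√(1/11608)) = 1/(√2*(√2902/5804)) = 1/(√1451/2902) = 2*√1451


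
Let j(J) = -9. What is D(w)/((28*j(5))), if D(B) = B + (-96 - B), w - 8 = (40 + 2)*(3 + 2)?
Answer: 8/21 ≈ 0.38095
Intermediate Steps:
w = 218 (w = 8 + (40 + 2)*(3 + 2) = 8 + 42*5 = 8 + 210 = 218)
D(B) = -96
D(w)/((28*j(5))) = -96/(28*(-9)) = -96/(-252) = -96*(-1/252) = 8/21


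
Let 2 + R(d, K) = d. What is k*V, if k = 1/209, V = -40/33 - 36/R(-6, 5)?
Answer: 217/13794 ≈ 0.015731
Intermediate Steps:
R(d, K) = -2 + d
V = 217/66 (V = -40/33 - 36/(-2 - 6) = -40*1/33 - 36/(-8) = -40/33 - 36*(-⅛) = -40/33 + 9/2 = 217/66 ≈ 3.2879)
k = 1/209 ≈ 0.0047847
k*V = (1/209)*(217/66) = 217/13794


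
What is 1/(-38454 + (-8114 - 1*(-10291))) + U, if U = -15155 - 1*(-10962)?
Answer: -152109462/36277 ≈ -4193.0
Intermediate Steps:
U = -4193 (U = -15155 + 10962 = -4193)
1/(-38454 + (-8114 - 1*(-10291))) + U = 1/(-38454 + (-8114 - 1*(-10291))) - 4193 = 1/(-38454 + (-8114 + 10291)) - 4193 = 1/(-38454 + 2177) - 4193 = 1/(-36277) - 4193 = -1/36277 - 4193 = -152109462/36277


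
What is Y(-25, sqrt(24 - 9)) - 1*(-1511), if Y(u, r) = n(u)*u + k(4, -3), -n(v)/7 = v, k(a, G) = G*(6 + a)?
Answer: -2894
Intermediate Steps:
n(v) = -7*v
Y(u, r) = -30 - 7*u**2 (Y(u, r) = (-7*u)*u - 3*(6 + 4) = -7*u**2 - 3*10 = -7*u**2 - 30 = -30 - 7*u**2)
Y(-25, sqrt(24 - 9)) - 1*(-1511) = (-30 - 7*(-25)**2) - 1*(-1511) = (-30 - 7*625) + 1511 = (-30 - 4375) + 1511 = -4405 + 1511 = -2894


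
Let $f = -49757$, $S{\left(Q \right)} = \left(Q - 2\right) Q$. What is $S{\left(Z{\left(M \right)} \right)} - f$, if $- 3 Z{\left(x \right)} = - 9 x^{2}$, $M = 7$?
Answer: $71072$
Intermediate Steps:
$Z{\left(x \right)} = 3 x^{2}$ ($Z{\left(x \right)} = - \frac{\left(-9\right) x^{2}}{3} = 3 x^{2}$)
$S{\left(Q \right)} = Q \left(-2 + Q\right)$ ($S{\left(Q \right)} = \left(-2 + Q\right) Q = Q \left(-2 + Q\right)$)
$S{\left(Z{\left(M \right)} \right)} - f = 3 \cdot 7^{2} \left(-2 + 3 \cdot 7^{2}\right) - -49757 = 3 \cdot 49 \left(-2 + 3 \cdot 49\right) + 49757 = 147 \left(-2 + 147\right) + 49757 = 147 \cdot 145 + 49757 = 21315 + 49757 = 71072$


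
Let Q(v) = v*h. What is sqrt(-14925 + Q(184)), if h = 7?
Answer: I*sqrt(13637) ≈ 116.78*I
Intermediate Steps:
Q(v) = 7*v (Q(v) = v*7 = 7*v)
sqrt(-14925 + Q(184)) = sqrt(-14925 + 7*184) = sqrt(-14925 + 1288) = sqrt(-13637) = I*sqrt(13637)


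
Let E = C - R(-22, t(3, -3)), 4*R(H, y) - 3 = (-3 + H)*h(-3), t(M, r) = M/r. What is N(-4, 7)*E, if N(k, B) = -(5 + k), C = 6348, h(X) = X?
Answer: -12657/2 ≈ -6328.5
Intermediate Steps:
R(H, y) = 3 - 3*H/4 (R(H, y) = 3/4 + ((-3 + H)*(-3))/4 = 3/4 + (9 - 3*H)/4 = 3/4 + (9/4 - 3*H/4) = 3 - 3*H/4)
N(k, B) = -5 - k
E = 12657/2 (E = 6348 - (3 - 3/4*(-22)) = 6348 - (3 + 33/2) = 6348 - 1*39/2 = 6348 - 39/2 = 12657/2 ≈ 6328.5)
N(-4, 7)*E = (-5 - 1*(-4))*(12657/2) = (-5 + 4)*(12657/2) = -1*12657/2 = -12657/2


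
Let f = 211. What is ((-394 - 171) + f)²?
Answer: 125316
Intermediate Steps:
((-394 - 171) + f)² = ((-394 - 171) + 211)² = (-565 + 211)² = (-354)² = 125316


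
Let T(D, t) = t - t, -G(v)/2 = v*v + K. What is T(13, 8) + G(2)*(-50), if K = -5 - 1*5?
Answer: -600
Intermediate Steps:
K = -10 (K = -5 - 5 = -10)
G(v) = 20 - 2*v² (G(v) = -2*(v*v - 10) = -2*(v² - 10) = -2*(-10 + v²) = 20 - 2*v²)
T(D, t) = 0
T(13, 8) + G(2)*(-50) = 0 + (20 - 2*2²)*(-50) = 0 + (20 - 2*4)*(-50) = 0 + (20 - 8)*(-50) = 0 + 12*(-50) = 0 - 600 = -600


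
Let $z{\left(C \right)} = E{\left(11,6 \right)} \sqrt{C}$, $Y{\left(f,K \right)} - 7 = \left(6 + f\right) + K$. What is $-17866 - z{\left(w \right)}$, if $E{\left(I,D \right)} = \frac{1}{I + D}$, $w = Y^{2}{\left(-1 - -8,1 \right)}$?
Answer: $- \frac{303743}{17} \approx -17867.0$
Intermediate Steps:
$Y{\left(f,K \right)} = 13 + K + f$ ($Y{\left(f,K \right)} = 7 + \left(\left(6 + f\right) + K\right) = 7 + \left(6 + K + f\right) = 13 + K + f$)
$w = 441$ ($w = \left(13 + 1 - -7\right)^{2} = \left(13 + 1 + \left(-1 + 8\right)\right)^{2} = \left(13 + 1 + 7\right)^{2} = 21^{2} = 441$)
$E{\left(I,D \right)} = \frac{1}{D + I}$
$z{\left(C \right)} = \frac{\sqrt{C}}{17}$ ($z{\left(C \right)} = \frac{\sqrt{C}}{6 + 11} = \frac{\sqrt{C}}{17}$)
$-17866 - z{\left(w \right)} = -17866 - \frac{\sqrt{441}}{17} = -17866 - \frac{1}{17} \cdot 21 = -17866 - \frac{21}{17} = - \frac{303743}{17}$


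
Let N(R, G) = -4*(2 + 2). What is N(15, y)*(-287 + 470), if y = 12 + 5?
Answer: -2928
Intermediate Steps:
y = 17
N(R, G) = -16 (N(R, G) = -4*4 = -16)
N(15, y)*(-287 + 470) = -16*(-287 + 470) = -16*183 = -2928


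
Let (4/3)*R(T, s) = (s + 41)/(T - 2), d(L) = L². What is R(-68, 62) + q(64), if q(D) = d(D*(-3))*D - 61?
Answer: 660585491/280 ≈ 2.3592e+6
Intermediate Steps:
q(D) = -61 + 9*D³ (q(D) = (D*(-3))²*D - 61 = (-3*D)²*D - 61 = (9*D²)*D - 61 = 9*D³ - 61 = -61 + 9*D³)
R(T, s) = 3*(41 + s)/(4*(-2 + T)) (R(T, s) = 3*((s + 41)/(T - 2))/4 = 3*((41 + s)/(-2 + T))/4 = 3*(41 + s)/(4*(-2 + T)))
R(-68, 62) + q(64) = 3*(41 + 62)/(4*(-2 - 68)) + (-61 + 9*64³) = (¾)*103/(-70) + (-61 + 9*262144) = (¾)*(-1/70)*103 + (-61 + 2359296) = -309/280 + 2359235 = 660585491/280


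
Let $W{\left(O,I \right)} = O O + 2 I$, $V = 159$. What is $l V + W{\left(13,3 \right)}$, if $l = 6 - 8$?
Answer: $-143$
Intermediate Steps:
$W{\left(O,I \right)} = O^{2} + 2 I$
$l = -2$ ($l = 6 - 8 = -2$)
$l V + W{\left(13,3 \right)} = \left(-2\right) 159 + \left(13^{2} + 2 \cdot 3\right) = -318 + \left(169 + 6\right) = -318 + 175 = -143$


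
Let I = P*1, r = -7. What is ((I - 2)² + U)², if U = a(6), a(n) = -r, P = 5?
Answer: 256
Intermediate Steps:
a(n) = 7 (a(n) = -1*(-7) = 7)
I = 5 (I = 5*1 = 5)
U = 7
((I - 2)² + U)² = ((5 - 2)² + 7)² = (3² + 7)² = (9 + 7)² = 16² = 256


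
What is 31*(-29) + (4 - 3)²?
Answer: -898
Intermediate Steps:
31*(-29) + (4 - 3)² = -899 + 1² = -899 + 1 = -898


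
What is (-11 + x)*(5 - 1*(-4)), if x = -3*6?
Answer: -261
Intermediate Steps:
x = -18
(-11 + x)*(5 - 1*(-4)) = (-11 - 18)*(5 - 1*(-4)) = -29*(5 + 4) = -29*9 = -261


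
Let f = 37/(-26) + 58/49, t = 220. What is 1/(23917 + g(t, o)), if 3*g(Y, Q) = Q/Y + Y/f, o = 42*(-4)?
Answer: 10065/237638963 ≈ 4.2354e-5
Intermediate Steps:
f = -305/1274 (f = 37*(-1/26) + 58*(1/49) = -37/26 + 58/49 = -305/1274 ≈ -0.23940)
o = -168
g(Y, Q) = -1274*Y/915 + Q/(3*Y) (g(Y, Q) = (Q/Y + Y/(-305/1274))/3 = (Q/Y + Y*(-1274/305))/3 = (Q/Y - 1274*Y/305)/3 = (-1274*Y/305 + Q/Y)/3 = -1274*Y/915 + Q/(3*Y))
1/(23917 + g(t, o)) = 1/(23917 + (-1274/915*220 + (⅓)*(-168)/220)) = 1/(23917 + (-56056/183 + (⅓)*(-168)*(1/220))) = 1/(23917 + (-56056/183 - 14/55)) = 1/(23917 - 3085642/10065) = 1/(237638963/10065) = 10065/237638963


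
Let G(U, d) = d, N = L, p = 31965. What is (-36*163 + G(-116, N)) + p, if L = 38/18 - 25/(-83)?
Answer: 19496261/747 ≈ 26099.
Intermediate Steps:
L = 1802/747 (L = 38*(1/18) - 25*(-1/83) = 19/9 + 25/83 = 1802/747 ≈ 2.4123)
N = 1802/747 ≈ 2.4123
(-36*163 + G(-116, N)) + p = (-36*163 + 1802/747) + 31965 = (-5868 + 1802/747) + 31965 = -4381594/747 + 31965 = 19496261/747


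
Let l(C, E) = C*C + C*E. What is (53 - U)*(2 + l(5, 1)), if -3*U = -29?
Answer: 4160/3 ≈ 1386.7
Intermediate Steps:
U = 29/3 (U = -⅓*(-29) = 29/3 ≈ 9.6667)
l(C, E) = C² + C*E
(53 - U)*(2 + l(5, 1)) = (53 - 1*29/3)*(2 + 5*(5 + 1)) = (53 - 29/3)*(2 + 5*6) = 130*(2 + 30)/3 = (130/3)*32 = 4160/3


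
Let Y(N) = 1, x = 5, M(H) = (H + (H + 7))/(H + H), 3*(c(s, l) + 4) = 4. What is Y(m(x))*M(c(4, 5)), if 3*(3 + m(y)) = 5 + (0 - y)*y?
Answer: -5/16 ≈ -0.31250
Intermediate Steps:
c(s, l) = -8/3 (c(s, l) = -4 + (1/3)*4 = -4 + 4/3 = -8/3)
M(H) = (7 + 2*H)/(2*H) (M(H) = (H + (7 + H))/((2*H)) = (7 + 2*H)*(1/(2*H)) = (7 + 2*H)/(2*H))
m(y) = -4/3 - y**2/3 (m(y) = -3 + (5 + (0 - y)*y)/3 = -3 + (5 + (-y)*y)/3 = -3 + (5 - y**2)/3 = -3 + (5/3 - y**2/3) = -4/3 - y**2/3)
Y(m(x))*M(c(4, 5)) = 1*((7/2 - 8/3)/(-8/3)) = 1*(-3/8*5/6) = 1*(-5/16) = -5/16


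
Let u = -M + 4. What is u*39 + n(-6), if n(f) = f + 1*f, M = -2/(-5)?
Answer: 642/5 ≈ 128.40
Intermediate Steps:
M = ⅖ (M = -2*(-⅕) = ⅖ ≈ 0.40000)
u = 18/5 (u = -1*⅖ + 4 = -⅖ + 4 = 18/5 ≈ 3.6000)
n(f) = 2*f (n(f) = f + f = 2*f)
u*39 + n(-6) = (18/5)*39 + 2*(-6) = 702/5 - 12 = 642/5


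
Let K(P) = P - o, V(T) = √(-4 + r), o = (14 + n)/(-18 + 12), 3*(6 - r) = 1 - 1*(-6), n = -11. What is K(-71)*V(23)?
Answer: -47*I*√3/2 ≈ -40.703*I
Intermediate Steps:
r = 11/3 (r = 6 - (1 - 1*(-6))/3 = 6 - (1 + 6)/3 = 6 - ⅓*7 = 6 - 7/3 = 11/3 ≈ 3.6667)
o = -½ (o = (14 - 11)/(-18 + 12) = 3/(-6) = 3*(-⅙) = -½ ≈ -0.50000)
V(T) = I*√3/3 (V(T) = √(-4 + 11/3) = √(-⅓) = I*√3/3)
K(P) = ½ + P (K(P) = P - 1*(-½) = P + ½ = ½ + P)
K(-71)*V(23) = (½ - 71)*(I*√3/3) = -47*I*√3/2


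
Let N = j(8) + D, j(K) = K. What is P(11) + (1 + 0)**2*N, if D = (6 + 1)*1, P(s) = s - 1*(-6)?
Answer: 32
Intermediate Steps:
P(s) = 6 + s (P(s) = s + 6 = 6 + s)
D = 7 (D = 7*1 = 7)
N = 15 (N = 8 + 7 = 15)
P(11) + (1 + 0)**2*N = (6 + 11) + (1 + 0)**2*15 = 17 + 1**2*15 = 17 + 1*15 = 17 + 15 = 32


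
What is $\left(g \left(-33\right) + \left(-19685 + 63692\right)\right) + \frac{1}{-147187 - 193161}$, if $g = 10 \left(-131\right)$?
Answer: $\frac{29690938475}{340348} \approx 87237.0$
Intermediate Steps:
$g = -1310$
$\left(g \left(-33\right) + \left(-19685 + 63692\right)\right) + \frac{1}{-147187 - 193161} = \left(\left(-1310\right) \left(-33\right) + \left(-19685 + 63692\right)\right) + \frac{1}{-147187 - 193161} = \left(43230 + 44007\right) + \frac{1}{-340348} = 87237 - \frac{1}{340348} = \frac{29690938475}{340348}$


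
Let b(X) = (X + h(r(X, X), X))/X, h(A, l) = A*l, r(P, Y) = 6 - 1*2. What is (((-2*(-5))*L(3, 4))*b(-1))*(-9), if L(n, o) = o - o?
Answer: 0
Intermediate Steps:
L(n, o) = 0
r(P, Y) = 4 (r(P, Y) = 6 - 2 = 4)
b(X) = 5 (b(X) = (X + 4*X)/X = (5*X)/X = 5)
(((-2*(-5))*L(3, 4))*b(-1))*(-9) = ((-2*(-5)*0)*5)*(-9) = ((10*0)*5)*(-9) = (0*5)*(-9) = 0*(-9) = 0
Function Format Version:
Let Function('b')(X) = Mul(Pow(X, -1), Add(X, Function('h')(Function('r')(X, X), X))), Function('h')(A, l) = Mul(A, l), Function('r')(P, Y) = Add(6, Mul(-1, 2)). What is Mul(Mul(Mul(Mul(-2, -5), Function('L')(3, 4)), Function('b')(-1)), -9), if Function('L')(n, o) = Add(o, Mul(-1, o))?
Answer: 0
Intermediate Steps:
Function('L')(n, o) = 0
Function('r')(P, Y) = 4 (Function('r')(P, Y) = Add(6, -2) = 4)
Function('b')(X) = 5 (Function('b')(X) = Mul(Pow(X, -1), Add(X, Mul(4, X))) = Mul(Pow(X, -1), Mul(5, X)) = 5)
Mul(Mul(Mul(Mul(-2, -5), Function('L')(3, 4)), Function('b')(-1)), -9) = Mul(Mul(Mul(Mul(-2, -5), 0), 5), -9) = Mul(Mul(Mul(10, 0), 5), -9) = Mul(Mul(0, 5), -9) = Mul(0, -9) = 0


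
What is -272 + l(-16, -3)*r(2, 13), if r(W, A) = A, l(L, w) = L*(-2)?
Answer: 144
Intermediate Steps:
l(L, w) = -2*L
-272 + l(-16, -3)*r(2, 13) = -272 - 2*(-16)*13 = -272 + 32*13 = -272 + 416 = 144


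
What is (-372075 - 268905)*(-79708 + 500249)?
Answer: -269558370180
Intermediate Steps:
(-372075 - 268905)*(-79708 + 500249) = -640980*420541 = -269558370180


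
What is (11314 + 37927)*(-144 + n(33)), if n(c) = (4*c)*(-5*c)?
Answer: -1079559684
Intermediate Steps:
n(c) = -20*c**2
(11314 + 37927)*(-144 + n(33)) = (11314 + 37927)*(-144 - 20*33**2) = 49241*(-144 - 20*1089) = 49241*(-144 - 21780) = 49241*(-21924) = -1079559684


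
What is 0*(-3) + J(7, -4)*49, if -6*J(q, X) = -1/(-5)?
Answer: -49/30 ≈ -1.6333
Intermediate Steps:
J(q, X) = -1/30 (J(q, X) = -(-1)/(6*(-5)) = -(-1)*(-1)/(6*5) = -1/6*1/5 = -1/30)
0*(-3) + J(7, -4)*49 = 0*(-3) - 1/30*49 = 0 - 49/30 = -49/30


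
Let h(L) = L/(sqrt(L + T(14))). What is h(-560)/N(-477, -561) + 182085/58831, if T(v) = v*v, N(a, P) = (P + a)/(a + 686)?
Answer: 182085/58831 - 4180*I*sqrt(91)/6747 ≈ 3.0951 - 5.91*I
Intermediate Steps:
N(a, P) = (P + a)/(686 + a)
T(v) = v**2
h(L) = L/sqrt(196 + L) (h(L) = L/(sqrt(L + 14**2)) = L/(sqrt(L + 196)) = L/(sqrt(196 + L)) = L/sqrt(196 + L))
h(-560)/N(-477, -561) + 182085/58831 = (-560/sqrt(196 - 560))/(((-561 - 477)/(686 - 477))) + 182085/58831 = (-(-40)*I*sqrt(91)/13)/((-1038/209)) + 182085*(1/58831) = (-(-40)*I*sqrt(91)/13)/(((1/209)*(-1038))) + 182085/58831 = (40*I*sqrt(91)/13)/(-1038/209) + 182085/58831 = (40*I*sqrt(91)/13)*(-209/1038) + 182085/58831 = -4180*I*sqrt(91)/6747 + 182085/58831 = 182085/58831 - 4180*I*sqrt(91)/6747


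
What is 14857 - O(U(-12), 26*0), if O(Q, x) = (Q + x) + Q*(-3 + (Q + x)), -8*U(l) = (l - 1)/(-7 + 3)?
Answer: 15212567/1024 ≈ 14856.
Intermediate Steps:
U(l) = -1/32 + l/32 (U(l) = -(l - 1)/(8*(-7 + 3)) = -(-1 + l)/(8*(-4)) = -(-1 + l)*(-1)/(8*4) = -(1/4 - l/4)/8 = -1/32 + l/32)
O(Q, x) = Q + x + Q*(-3 + Q + x) (O(Q, x) = (Q + x) + Q*(-3 + Q + x) = Q + x + Q*(-3 + Q + x))
14857 - O(U(-12), 26*0) = 14857 - (26*0 + (-1/32 + (1/32)*(-12))**2 - 2*(-1/32 + (1/32)*(-12)) + (-1/32 + (1/32)*(-12))*(26*0)) = 14857 - (0 + (-1/32 - 3/8)**2 - 2*(-1/32 - 3/8) + (-1/32 - 3/8)*0) = 14857 - (0 + (-13/32)**2 - 2*(-13/32) - 13/32*0) = 14857 - (0 + 169/1024 + 13/16 + 0) = 14857 - 1*1001/1024 = 14857 - 1001/1024 = 15212567/1024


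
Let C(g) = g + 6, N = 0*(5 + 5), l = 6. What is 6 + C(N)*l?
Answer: 42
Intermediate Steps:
N = 0 (N = 0*10 = 0)
C(g) = 6 + g
6 + C(N)*l = 6 + (6 + 0)*6 = 6 + 6*6 = 6 + 36 = 42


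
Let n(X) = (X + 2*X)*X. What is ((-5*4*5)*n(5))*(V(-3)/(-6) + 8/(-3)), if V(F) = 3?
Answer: 23750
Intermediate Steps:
n(X) = 3*X**2 (n(X) = (3*X)*X = 3*X**2)
((-5*4*5)*n(5))*(V(-3)/(-6) + 8/(-3)) = ((-5*4*5)*(3*5**2))*(3/(-6) + 8/(-3)) = ((-20*5)*(3*25))*(3*(-1/6) + 8*(-1/3)) = (-100*75)*(-1/2 - 8/3) = -7500*(-19/6) = 23750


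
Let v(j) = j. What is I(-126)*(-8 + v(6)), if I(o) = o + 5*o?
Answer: 1512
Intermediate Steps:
I(o) = 6*o
I(-126)*(-8 + v(6)) = (6*(-126))*(-8 + 6) = -756*(-2) = 1512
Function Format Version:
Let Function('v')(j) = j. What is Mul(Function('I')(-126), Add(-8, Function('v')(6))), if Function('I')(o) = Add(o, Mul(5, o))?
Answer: 1512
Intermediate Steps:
Function('I')(o) = Mul(6, o)
Mul(Function('I')(-126), Add(-8, Function('v')(6))) = Mul(Mul(6, -126), Add(-8, 6)) = Mul(-756, -2) = 1512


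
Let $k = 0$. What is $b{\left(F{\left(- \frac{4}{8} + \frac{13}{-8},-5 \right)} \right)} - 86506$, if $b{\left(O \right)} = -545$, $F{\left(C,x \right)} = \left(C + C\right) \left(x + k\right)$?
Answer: $-87051$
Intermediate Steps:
$F{\left(C,x \right)} = 2 C x$ ($F{\left(C,x \right)} = \left(C + C\right) \left(x + 0\right) = 2 C x$)
$b{\left(F{\left(- \frac{4}{8} + \frac{13}{-8},-5 \right)} \right)} - 86506 = -545 - 86506 = -87051$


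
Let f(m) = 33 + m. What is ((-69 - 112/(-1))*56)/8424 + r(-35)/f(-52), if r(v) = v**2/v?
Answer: 42574/20007 ≈ 2.1280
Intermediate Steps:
r(v) = v
((-69 - 112/(-1))*56)/8424 + r(-35)/f(-52) = ((-69 - 112/(-1))*56)/8424 - 35/(33 - 52) = ((-69 - 112*(-1))*56)*(1/8424) - 35/(-19) = ((-69 + 112)*56)*(1/8424) - 35*(-1/19) = (43*56)*(1/8424) + 35/19 = 2408*(1/8424) + 35/19 = 301/1053 + 35/19 = 42574/20007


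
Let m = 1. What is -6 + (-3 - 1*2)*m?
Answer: -11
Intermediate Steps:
-6 + (-3 - 1*2)*m = -6 + (-3 - 1*2)*1 = -6 + (-3 - 2)*1 = -6 - 5*1 = -6 - 5 = -11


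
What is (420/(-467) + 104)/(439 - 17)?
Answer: 24074/98537 ≈ 0.24431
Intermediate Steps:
(420/(-467) + 104)/(439 - 17) = (420*(-1/467) + 104)/422 = (-420/467 + 104)*(1/422) = (48148/467)*(1/422) = 24074/98537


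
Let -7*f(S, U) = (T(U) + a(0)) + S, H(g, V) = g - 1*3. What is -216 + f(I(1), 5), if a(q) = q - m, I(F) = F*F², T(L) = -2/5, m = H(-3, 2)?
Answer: -7593/35 ≈ -216.94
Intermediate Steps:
H(g, V) = -3 + g (H(g, V) = g - 3 = -3 + g)
m = -6 (m = -3 - 3 = -6)
T(L) = -⅖ (T(L) = -2*⅕ = -⅖)
I(F) = F³
a(q) = 6 + q (a(q) = q - 1*(-6) = q + 6 = 6 + q)
f(S, U) = -⅘ - S/7 (f(S, U) = -((-⅖ + (6 + 0)) + S)/7 = -((-⅖ + 6) + S)/7 = -(28/5 + S)/7 = -⅘ - S/7)
-216 + f(I(1), 5) = -216 + (-⅘ - ⅐*1³) = -216 + (-⅘ - ⅐*1) = -216 + (-⅘ - ⅐) = -216 - 33/35 = -7593/35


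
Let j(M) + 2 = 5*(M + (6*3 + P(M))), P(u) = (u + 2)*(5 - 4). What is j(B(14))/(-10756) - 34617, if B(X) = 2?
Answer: -186170285/5378 ≈ -34617.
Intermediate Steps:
P(u) = 2 + u (P(u) = (2 + u)*1 = 2 + u)
j(M) = 98 + 10*M (j(M) = -2 + 5*(M + (6*3 + (2 + M))) = -2 + 5*(M + (18 + (2 + M))) = -2 + 5*(M + (20 + M)) = -2 + 5*(20 + 2*M) = -2 + (100 + 10*M) = 98 + 10*M)
j(B(14))/(-10756) - 34617 = (98 + 10*2)/(-10756) - 34617 = (98 + 20)*(-1/10756) - 34617 = 118*(-1/10756) - 34617 = -59/5378 - 34617 = -186170285/5378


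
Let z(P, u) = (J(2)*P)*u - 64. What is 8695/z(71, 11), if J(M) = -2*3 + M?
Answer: -8695/3188 ≈ -2.7274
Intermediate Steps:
J(M) = -6 + M
z(P, u) = -64 - 4*P*u (z(P, u) = ((-6 + 2)*P)*u - 64 = (-4*P)*u - 64 = -4*P*u - 64 = -64 - 4*P*u)
8695/z(71, 11) = 8695/(-64 - 4*71*11) = 8695/(-64 - 3124) = 8695/(-3188) = 8695*(-1/3188) = -8695/3188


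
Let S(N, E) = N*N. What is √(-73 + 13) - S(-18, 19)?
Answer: -324 + 2*I*√15 ≈ -324.0 + 7.746*I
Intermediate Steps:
S(N, E) = N²
√(-73 + 13) - S(-18, 19) = √(-73 + 13) - 1*(-18)² = √(-60) - 1*324 = 2*I*√15 - 324 = -324 + 2*I*√15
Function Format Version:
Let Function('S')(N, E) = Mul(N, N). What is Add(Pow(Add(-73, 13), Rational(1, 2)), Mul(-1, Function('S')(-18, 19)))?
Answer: Add(-324, Mul(2, I, Pow(15, Rational(1, 2)))) ≈ Add(-324.00, Mul(7.7460, I))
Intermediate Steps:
Function('S')(N, E) = Pow(N, 2)
Add(Pow(Add(-73, 13), Rational(1, 2)), Mul(-1, Function('S')(-18, 19))) = Add(Pow(Add(-73, 13), Rational(1, 2)), Mul(-1, Pow(-18, 2))) = Add(Pow(-60, Rational(1, 2)), Mul(-1, 324)) = Add(Mul(2, I, Pow(15, Rational(1, 2))), -324) = Add(-324, Mul(2, I, Pow(15, Rational(1, 2))))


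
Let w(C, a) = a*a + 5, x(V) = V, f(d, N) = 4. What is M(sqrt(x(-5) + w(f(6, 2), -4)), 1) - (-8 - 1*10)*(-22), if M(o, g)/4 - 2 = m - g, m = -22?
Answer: -480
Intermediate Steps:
w(C, a) = 5 + a**2 (w(C, a) = a**2 + 5 = 5 + a**2)
M(o, g) = -80 - 4*g (M(o, g) = 8 + 4*(-22 - g) = 8 + (-88 - 4*g) = -80 - 4*g)
M(sqrt(x(-5) + w(f(6, 2), -4)), 1) - (-8 - 1*10)*(-22) = (-80 - 4*1) - (-8 - 1*10)*(-22) = (-80 - 4) - (-8 - 10)*(-22) = -84 - (-18)*(-22) = -84 - 1*396 = -84 - 396 = -480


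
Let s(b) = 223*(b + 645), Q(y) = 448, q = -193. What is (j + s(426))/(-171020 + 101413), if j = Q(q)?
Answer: -239281/69607 ≈ -3.4376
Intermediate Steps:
s(b) = 143835 + 223*b (s(b) = 223*(645 + b) = 143835 + 223*b)
j = 448
(j + s(426))/(-171020 + 101413) = (448 + (143835 + 223*426))/(-171020 + 101413) = (448 + (143835 + 94998))/(-69607) = (448 + 238833)*(-1/69607) = 239281*(-1/69607) = -239281/69607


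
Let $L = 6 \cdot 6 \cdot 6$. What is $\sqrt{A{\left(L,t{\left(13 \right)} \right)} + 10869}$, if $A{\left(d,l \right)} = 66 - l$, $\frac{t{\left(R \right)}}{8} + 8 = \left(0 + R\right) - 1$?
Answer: $\sqrt{10903} \approx 104.42$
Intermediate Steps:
$t{\left(R \right)} = -72 + 8 R$ ($t{\left(R \right)} = -64 + 8 \left(\left(0 + R\right) - 1\right) = -64 + 8 \left(R - 1\right) = -64 + 8 \left(-1 + R\right) = -64 + \left(-8 + 8 R\right) = -72 + 8 R$)
$L = 216$ ($L = 36 \cdot 6 = 216$)
$\sqrt{A{\left(L,t{\left(13 \right)} \right)} + 10869} = \sqrt{\left(66 - \left(-72 + 8 \cdot 13\right)\right) + 10869} = \sqrt{\left(66 - \left(-72 + 104\right)\right) + 10869} = \sqrt{\left(66 - 32\right) + 10869} = \sqrt{34 + 10869} = \sqrt{10903}$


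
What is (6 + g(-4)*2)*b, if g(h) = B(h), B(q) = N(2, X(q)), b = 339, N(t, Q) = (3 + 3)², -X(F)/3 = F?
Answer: 26442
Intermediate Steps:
X(F) = -3*F
N(t, Q) = 36 (N(t, Q) = 6² = 36)
B(q) = 36
g(h) = 36
(6 + g(-4)*2)*b = (6 + 36*2)*339 = (6 + 72)*339 = 78*339 = 26442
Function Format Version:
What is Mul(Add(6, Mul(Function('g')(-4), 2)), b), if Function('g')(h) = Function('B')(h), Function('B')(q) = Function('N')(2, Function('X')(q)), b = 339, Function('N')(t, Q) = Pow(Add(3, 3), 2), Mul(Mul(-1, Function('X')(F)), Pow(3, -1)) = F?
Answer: 26442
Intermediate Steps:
Function('X')(F) = Mul(-3, F)
Function('N')(t, Q) = 36 (Function('N')(t, Q) = Pow(6, 2) = 36)
Function('B')(q) = 36
Function('g')(h) = 36
Mul(Add(6, Mul(Function('g')(-4), 2)), b) = Mul(Add(6, Mul(36, 2)), 339) = Mul(Add(6, 72), 339) = Mul(78, 339) = 26442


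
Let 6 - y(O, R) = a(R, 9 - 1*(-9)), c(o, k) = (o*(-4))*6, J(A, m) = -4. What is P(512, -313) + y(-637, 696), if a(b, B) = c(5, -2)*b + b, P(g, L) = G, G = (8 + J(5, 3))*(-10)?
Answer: 82790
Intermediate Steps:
G = -40 (G = (8 - 4)*(-10) = 4*(-10) = -40)
c(o, k) = -24*o (c(o, k) = -4*o*6 = -24*o)
P(g, L) = -40
a(b, B) = -119*b (a(b, B) = (-24*5)*b + b = -120*b + b = -119*b)
y(O, R) = 6 + 119*R (y(O, R) = 6 - (-119)*R = 6 + 119*R)
P(512, -313) + y(-637, 696) = -40 + (6 + 119*696) = -40 + (6 + 82824) = -40 + 82830 = 82790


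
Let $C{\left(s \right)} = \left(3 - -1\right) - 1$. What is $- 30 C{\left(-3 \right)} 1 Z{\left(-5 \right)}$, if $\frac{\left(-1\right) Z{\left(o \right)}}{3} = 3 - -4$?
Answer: $1890$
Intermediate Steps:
$C{\left(s \right)} = 3$ ($C{\left(s \right)} = \left(3 + 1\right) - 1 = 4 - 1 = 3$)
$Z{\left(o \right)} = -21$ ($Z{\left(o \right)} = - 3 \left(3 - -4\right) = - 3 \left(3 + 4\right) = \left(-3\right) 7 = -21$)
$- 30 C{\left(-3 \right)} 1 Z{\left(-5 \right)} = - 30 \cdot 3 \cdot 1 \left(-21\right) = \left(-30\right) 3 \left(-21\right) = \left(-90\right) \left(-21\right) = 1890$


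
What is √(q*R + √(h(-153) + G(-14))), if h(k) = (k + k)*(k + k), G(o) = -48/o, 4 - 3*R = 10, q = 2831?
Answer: √(-277438 + 14*√1147083)/7 ≈ 73.185*I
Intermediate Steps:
R = -2 (R = 4/3 - ⅓*10 = 4/3 - 10/3 = -2)
h(k) = 4*k² (h(k) = (2*k)*(2*k) = 4*k²)
√(q*R + √(h(-153) + G(-14))) = √(2831*(-2) + √(4*(-153)² - 48/(-14))) = √(-5662 + √(4*23409 - 48*(-1/14))) = √(-5662 + √(93636 + 24/7)) = √(-5662 + √(655476/7)) = √(-5662 + 2*√1147083/7)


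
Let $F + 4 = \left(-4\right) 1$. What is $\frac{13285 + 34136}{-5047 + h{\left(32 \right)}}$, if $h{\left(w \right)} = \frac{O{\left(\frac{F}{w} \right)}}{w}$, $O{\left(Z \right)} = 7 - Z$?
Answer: $- \frac{2023296}{215329} \approx -9.3963$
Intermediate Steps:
$F = -8$ ($F = -4 - 4 = -8$)
$h{\left(w \right)} = \frac{7 + \frac{8}{w}}{w}$ ($h{\left(w \right)} = \frac{7 - - \frac{8}{w}}{w} = \frac{7 + \frac{8}{w}}{w}$)
$\frac{13285 + 34136}{-5047 + h{\left(32 \right)}} = \frac{13285 + 34136}{-5047 + \frac{8 + 7 \cdot 32}{1024}} = \frac{47421}{-5047 + \frac{8 + 224}{1024}} = \frac{47421}{-5047 + \frac{1}{1024} \cdot 232} = \frac{47421}{-5047 + \frac{29}{128}} = \frac{47421}{- \frac{645987}{128}} = 47421 \left(- \frac{128}{645987}\right) = - \frac{2023296}{215329}$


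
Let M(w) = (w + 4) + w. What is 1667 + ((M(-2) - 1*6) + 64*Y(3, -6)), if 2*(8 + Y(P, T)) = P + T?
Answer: 1053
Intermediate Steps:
Y(P, T) = -8 + P/2 + T/2 (Y(P, T) = -8 + (P + T)/2 = -8 + (P/2 + T/2) = -8 + P/2 + T/2)
M(w) = 4 + 2*w (M(w) = (4 + w) + w = 4 + 2*w)
1667 + ((M(-2) - 1*6) + 64*Y(3, -6)) = 1667 + (((4 + 2*(-2)) - 1*6) + 64*(-8 + (1/2)*3 + (1/2)*(-6))) = 1667 + (((4 - 4) - 6) + 64*(-8 + 3/2 - 3)) = 1667 + ((0 - 6) + 64*(-19/2)) = 1667 + (-6 - 608) = 1667 - 614 = 1053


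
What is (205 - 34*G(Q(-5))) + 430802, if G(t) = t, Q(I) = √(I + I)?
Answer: 431007 - 34*I*√10 ≈ 4.3101e+5 - 107.52*I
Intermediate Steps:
Q(I) = √2*√I (Q(I) = √(2*I) = √2*√I)
(205 - 34*G(Q(-5))) + 430802 = (205 - 34*√2*√(-5)) + 430802 = (205 - 34*√2*I*√5) + 430802 = (205 - 34*I*√10) + 430802 = 431007 - 34*I*√10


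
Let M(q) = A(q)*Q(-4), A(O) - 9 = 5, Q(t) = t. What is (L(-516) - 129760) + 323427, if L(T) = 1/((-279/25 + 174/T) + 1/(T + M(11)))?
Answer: 1369362385003/7070709 ≈ 1.9367e+5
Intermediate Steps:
A(O) = 14 (A(O) = 9 + 5 = 14)
M(q) = -56 (M(q) = 14*(-4) = -56)
L(T) = 1/(-279/25 + 1/(-56 + T) + 174/T) (L(T) = 1/((-279/25 + 174/T) + 1/(T - 56)) = 1/((-279*1/25 + 174/T) + 1/(-56 + T)) = 1/((-279/25 + 174/T) + 1/(-56 + T)) = 1/(-279/25 + 1/(-56 + T) + 174/T))
(L(-516) - 129760) + 323427 = (25*(-516)*(56 - 1*(-516))/(243600 - 19999*(-516) + 279*(-516)²) - 129760) + 323427 = (25*(-516)*(56 + 516)/(243600 + 10319484 + 279*266256) - 129760) + 323427 = (25*(-516)*572/(243600 + 10319484 + 74285424) - 129760) + 323427 = (25*(-516)*572/84848508 - 129760) + 323427 = (25*(-516)*(1/84848508)*572 - 129760) + 323427 = (-614900/7070709 - 129760) + 323427 = -917495814740/7070709 + 323427 = 1369362385003/7070709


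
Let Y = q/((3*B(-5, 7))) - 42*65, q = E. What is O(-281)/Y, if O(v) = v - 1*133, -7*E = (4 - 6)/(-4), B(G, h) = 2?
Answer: 34776/229321 ≈ 0.15165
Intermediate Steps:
E = -1/14 (E = -(4 - 6)/(7*(-4)) = -(-2)*(-1)/(7*4) = -⅐*½ = -1/14 ≈ -0.071429)
q = -1/14 ≈ -0.071429
O(v) = -133 + v (O(v) = v - 133 = -133 + v)
Y = -229321/84 (Y = -1/(14*(3*2)) - 42*65 = -1/14/6 - 2730 = -1/14*⅙ - 2730 = -1/84 - 2730 = -229321/84 ≈ -2730.0)
O(-281)/Y = (-133 - 281)/(-229321/84) = -414*(-84/229321) = 34776/229321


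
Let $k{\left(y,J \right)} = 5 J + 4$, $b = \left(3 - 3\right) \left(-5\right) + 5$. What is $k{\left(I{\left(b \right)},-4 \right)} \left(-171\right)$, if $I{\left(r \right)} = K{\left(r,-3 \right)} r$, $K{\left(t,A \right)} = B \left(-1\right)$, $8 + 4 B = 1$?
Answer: $2736$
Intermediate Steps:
$B = - \frac{7}{4}$ ($B = -2 + \frac{1}{4} \cdot 1 = -2 + \frac{1}{4} = - \frac{7}{4} \approx -1.75$)
$b = 5$ ($b = 0 \left(-5\right) + 5 = 0 + 5 = 5$)
$K{\left(t,A \right)} = \frac{7}{4}$ ($K{\left(t,A \right)} = \left(- \frac{7}{4}\right) \left(-1\right) = \frac{7}{4}$)
$I{\left(r \right)} = \frac{7 r}{4}$
$k{\left(y,J \right)} = 4 + 5 J$
$k{\left(I{\left(b \right)},-4 \right)} \left(-171\right) = \left(4 + 5 \left(-4\right)\right) \left(-171\right) = \left(4 - 20\right) \left(-171\right) = \left(-16\right) \left(-171\right) = 2736$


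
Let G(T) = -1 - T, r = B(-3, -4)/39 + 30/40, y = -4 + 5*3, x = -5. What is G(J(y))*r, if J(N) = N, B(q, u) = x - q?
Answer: -109/13 ≈ -8.3846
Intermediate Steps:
B(q, u) = -5 - q
y = 11 (y = -4 + 15 = 11)
r = 109/156 (r = (-5 - 1*(-3))/39 + 30/40 = (-5 + 3)*(1/39) + 30*(1/40) = -2*1/39 + 3/4 = -2/39 + 3/4 = 109/156 ≈ 0.69872)
G(J(y))*r = (-1 - 1*11)*(109/156) = (-1 - 11)*(109/156) = -12*109/156 = -109/13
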